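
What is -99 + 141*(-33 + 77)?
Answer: 6105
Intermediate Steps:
-99 + 141*(-33 + 77) = -99 + 141*44 = -99 + 6204 = 6105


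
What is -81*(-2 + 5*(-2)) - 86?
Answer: 886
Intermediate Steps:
-81*(-2 + 5*(-2)) - 86 = -81*(-2 - 10) - 86 = -81*(-12) - 86 = 972 - 86 = 886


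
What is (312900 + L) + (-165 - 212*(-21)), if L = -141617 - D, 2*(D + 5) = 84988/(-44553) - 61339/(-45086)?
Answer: 705361918274201/4017433116 ≈ 1.7558e+5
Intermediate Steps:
D = -21186098081/4017433116 (D = -5 + (84988/(-44553) - 61339/(-45086))/2 = -5 + (84988*(-1/44553) - 61339*(-1/45086))/2 = -5 + (-84988/44553 + 61339/45086)/2 = -5 + (½)*(-1098932501/2008716558) = -5 - 1098932501/4017433116 = -21186098081/4017433116 ≈ -5.2735)
L = -568915639490491/4017433116 (L = -141617 - 1*(-21186098081/4017433116) = -141617 + 21186098081/4017433116 = -568915639490491/4017433116 ≈ -1.4161e+5)
(312900 + L) + (-165 - 212*(-21)) = (312900 - 568915639490491/4017433116) + (-165 - 212*(-21)) = 688139182505909/4017433116 + (-165 + 4452) = 688139182505909/4017433116 + 4287 = 705361918274201/4017433116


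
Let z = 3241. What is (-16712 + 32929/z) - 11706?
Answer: -92069809/3241 ≈ -28408.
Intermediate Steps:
(-16712 + 32929/z) - 11706 = (-16712 + 32929/3241) - 11706 = -54130663/3241 - 11706 = -92069809/3241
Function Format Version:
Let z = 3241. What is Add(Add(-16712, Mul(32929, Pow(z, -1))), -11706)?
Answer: Rational(-92069809, 3241) ≈ -28408.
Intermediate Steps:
Add(Add(-16712, Mul(32929, Pow(z, -1))), -11706) = Add(Add(-16712, Mul(32929, Pow(3241, -1))), -11706) = Add(Add(-16712, Mul(32929, Rational(1, 3241))), -11706) = Add(Add(-16712, Rational(32929, 3241)), -11706) = Add(Rational(-54130663, 3241), -11706) = Rational(-92069809, 3241)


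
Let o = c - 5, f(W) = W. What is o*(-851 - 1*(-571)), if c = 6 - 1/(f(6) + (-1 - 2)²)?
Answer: -784/3 ≈ -261.33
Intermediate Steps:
c = 89/15 (c = 6 - 1/(6 + (-1 - 2)²) = 6 - 1/(6 + (-3)²) = 6 - 1/(6 + 9) = 6 - 1/15 = 89/15 ≈ 5.9333)
o = 14/15 (o = 89/15 - 5 = 14/15 ≈ 0.93333)
o*(-851 - 1*(-571)) = 14*(-851 - 1*(-571))/15 = 14*(-851 + 571)/15 = (14/15)*(-280) = -784/3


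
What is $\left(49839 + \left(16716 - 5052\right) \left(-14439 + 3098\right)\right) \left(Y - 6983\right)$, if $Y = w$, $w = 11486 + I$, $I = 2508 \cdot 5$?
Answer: $-2253622903155$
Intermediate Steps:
$I = 12540$
$w = 24026$ ($w = 11486 + 12540 = 24026$)
$Y = 24026$
$\left(49839 + \left(16716 - 5052\right) \left(-14439 + 3098\right)\right) \left(Y - 6983\right) = \left(49839 + \left(16716 - 5052\right) \left(-14439 + 3098\right)\right) \left(24026 - 6983\right) = \left(49839 + 11664 \left(-11341\right)\right) 17043 = \left(49839 - 132281424\right) 17043 = \left(-132231585\right) 17043 = -2253622903155$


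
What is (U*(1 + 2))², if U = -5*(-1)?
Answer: 225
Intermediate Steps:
U = 5
(U*(1 + 2))² = (5*(1 + 2))² = (5*3)² = 15² = 225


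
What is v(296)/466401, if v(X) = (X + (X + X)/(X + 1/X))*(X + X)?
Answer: 5152346496/13621552139 ≈ 0.37825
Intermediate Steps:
v(X) = 2*X*(X + 2*X/(X + 1/X)) (v(X) = (X + (2*X)/(X + 1/X))*(2*X) = (X + 2*X/(X + 1/X))*(2*X) = 2*X*(X + 2*X/(X + 1/X)))
v(296)/466401 = (2*296²*(1 + 296² + 2*296)/(1 + 296²))/466401 = (2*87616*(1 + 87616 + 592)/(1 + 87616))*(1/466401) = (2*87616*88209/87617)*(1/466401) = (2*87616*(1/87617)*88209)*(1/466401) = (15457039488/87617)*(1/466401) = 5152346496/13621552139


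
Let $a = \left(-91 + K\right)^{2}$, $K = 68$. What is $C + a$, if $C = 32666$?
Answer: $33195$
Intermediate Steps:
$a = 529$ ($a = \left(-91 + 68\right)^{2} = \left(-23\right)^{2} = 529$)
$C + a = 32666 + 529 = 33195$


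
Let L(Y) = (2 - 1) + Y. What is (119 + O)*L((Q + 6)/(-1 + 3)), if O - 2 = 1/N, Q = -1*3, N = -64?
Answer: 38715/128 ≈ 302.46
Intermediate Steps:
Q = -3
L(Y) = 1 + Y
O = 127/64 (O = 2 + 1/(-64) = 2 - 1/64 = 127/64 ≈ 1.9844)
(119 + O)*L((Q + 6)/(-1 + 3)) = (119 + 127/64)*(1 + (-3 + 6)/(-1 + 3)) = 7743*(1 + 3/2)/64 = (7743/64)*(5/2) = 38715/128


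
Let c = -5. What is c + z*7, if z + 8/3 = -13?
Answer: -344/3 ≈ -114.67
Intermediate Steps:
z = -47/3 (z = -8/3 - 13 = -47/3 ≈ -15.667)
c + z*7 = -5 - 47/3*7 = -5 - 329/3 = -344/3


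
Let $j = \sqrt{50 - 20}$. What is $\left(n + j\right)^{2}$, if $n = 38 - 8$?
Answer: $\left(30 + \sqrt{30}\right)^{2} \approx 1258.6$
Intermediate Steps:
$n = 30$ ($n = 38 - 8 = 30$)
$j = \sqrt{30} \approx 5.4772$
$\left(n + j\right)^{2} = \left(30 + \sqrt{30}\right)^{2}$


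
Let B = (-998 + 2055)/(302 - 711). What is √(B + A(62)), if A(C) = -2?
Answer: 25*I*√1227/409 ≈ 2.1411*I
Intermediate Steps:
B = -1057/409 (B = 1057/(-409) = 1057*(-1/409) = -1057/409 ≈ -2.5844)
√(B + A(62)) = √(-1057/409 - 2) = √(-1875/409) = 25*I*√1227/409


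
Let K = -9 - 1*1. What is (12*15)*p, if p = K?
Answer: -1800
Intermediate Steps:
K = -10 (K = -9 - 1 = -10)
p = -10
(12*15)*p = (12*15)*(-10) = 180*(-10) = -1800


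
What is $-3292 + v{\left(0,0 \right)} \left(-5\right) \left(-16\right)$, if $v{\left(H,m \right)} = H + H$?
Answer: $-3292$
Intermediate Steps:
$v{\left(H,m \right)} = 2 H$
$-3292 + v{\left(0,0 \right)} \left(-5\right) \left(-16\right) = -3292 + 2 \cdot 0 \left(-5\right) \left(-16\right) = -3292 + 0 \left(-5\right) \left(-16\right) = -3292 + 0 \left(-16\right) = -3292 + 0 = -3292$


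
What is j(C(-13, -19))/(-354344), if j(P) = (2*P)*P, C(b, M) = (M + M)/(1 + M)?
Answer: -361/14350932 ≈ -2.5155e-5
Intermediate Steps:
C(b, M) = 2*M/(1 + M) (C(b, M) = (2*M)/(1 + M) = 2*M/(1 + M))
j(P) = 2*P**2
j(C(-13, -19))/(-354344) = (2*(2*(-19)/(1 - 19))**2)/(-354344) = (2*(2*(-19)/(-18))**2)*(-1/354344) = (2*(2*(-19)*(-1/18))**2)*(-1/354344) = (2*(19/9)**2)*(-1/354344) = (2*(361/81))*(-1/354344) = (722/81)*(-1/354344) = -361/14350932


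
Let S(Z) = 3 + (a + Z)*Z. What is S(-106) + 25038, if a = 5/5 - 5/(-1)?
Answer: 35641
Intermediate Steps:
a = 6 (a = 5*(1/5) - 5*(-1) = 1 + 5 = 6)
S(Z) = 3 + Z*(6 + Z) (S(Z) = 3 + (6 + Z)*Z = 3 + Z*(6 + Z))
S(-106) + 25038 = (3 + (-106)**2 + 6*(-106)) + 25038 = (3 + 11236 - 636) + 25038 = 10603 + 25038 = 35641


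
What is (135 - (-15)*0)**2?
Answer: 18225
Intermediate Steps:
(135 - (-15)*0)**2 = (135 - 1*0)**2 = (135 + 0)**2 = 135**2 = 18225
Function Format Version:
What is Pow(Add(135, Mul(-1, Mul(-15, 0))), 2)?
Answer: 18225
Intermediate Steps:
Pow(Add(135, Mul(-1, Mul(-15, 0))), 2) = Pow(Add(135, Mul(-1, 0)), 2) = Pow(Add(135, 0), 2) = Pow(135, 2) = 18225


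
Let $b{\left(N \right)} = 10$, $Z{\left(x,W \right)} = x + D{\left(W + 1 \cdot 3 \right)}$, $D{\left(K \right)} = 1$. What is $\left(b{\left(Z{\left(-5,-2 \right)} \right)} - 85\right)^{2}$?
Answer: $5625$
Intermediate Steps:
$Z{\left(x,W \right)} = 1 + x$ ($Z{\left(x,W \right)} = x + 1 = 1 + x$)
$\left(b{\left(Z{\left(-5,-2 \right)} \right)} - 85\right)^{2} = \left(10 - 85\right)^{2} = \left(-75\right)^{2} = 5625$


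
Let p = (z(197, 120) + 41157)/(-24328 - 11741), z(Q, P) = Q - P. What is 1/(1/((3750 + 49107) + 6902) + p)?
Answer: -2155447371/2464066537 ≈ -0.87475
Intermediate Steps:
p = -41234/36069 (p = ((197 - 1*120) + 41157)/(-24328 - 11741) = ((197 - 120) + 41157)/(-36069) = (77 + 41157)*(-1/36069) = 41234*(-1/36069) = -41234/36069 ≈ -1.1432)
1/(1/((3750 + 49107) + 6902) + p) = 1/(1/((3750 + 49107) + 6902) - 41234/36069) = 1/(1/(52857 + 6902) - 41234/36069) = 1/(1/59759 - 41234/36069) = 1/(-2464066537/2155447371) = -2155447371/2464066537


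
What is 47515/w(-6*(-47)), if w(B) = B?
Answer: 47515/282 ≈ 168.49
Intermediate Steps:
47515/w(-6*(-47)) = 47515/((-6*(-47))) = 47515/282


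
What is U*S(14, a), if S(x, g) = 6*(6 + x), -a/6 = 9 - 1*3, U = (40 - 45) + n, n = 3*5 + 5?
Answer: 1800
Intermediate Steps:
n = 20 (n = 15 + 5 = 20)
U = 15 (U = (40 - 45) + 20 = -5 + 20 = 15)
a = -36 (a = -6*(9 - 1*3) = -6*(9 - 3) = -6*6 = -36)
S(x, g) = 36 + 6*x
U*S(14, a) = 15*(36 + 6*14) = 15*(36 + 84) = 15*120 = 1800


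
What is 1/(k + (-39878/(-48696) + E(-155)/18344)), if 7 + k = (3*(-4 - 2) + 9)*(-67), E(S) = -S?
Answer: 111659928/66641700827 ≈ 0.0016755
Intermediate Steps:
k = 596 (k = -7 + (3*(-4 - 2) + 9)*(-67) = -7 + (3*(-6) + 9)*(-67) = -7 + (-18 + 9)*(-67) = -7 - 9*(-67) = -7 + 603 = 596)
1/(k + (-39878/(-48696) + E(-155)/18344)) = 1/(596 + (-39878/(-48696) - 1*(-155)/18344)) = 1/(596 + (-39878*(-1/48696) + 155*(1/18344))) = 1/(596 + (19939/24348 + 155/18344)) = 1/(596 + 92383739/111659928) = 1/(66641700827/111659928) = 111659928/66641700827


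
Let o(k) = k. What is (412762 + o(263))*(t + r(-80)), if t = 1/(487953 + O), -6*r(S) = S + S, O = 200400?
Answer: 2527173451675/229451 ≈ 1.1014e+7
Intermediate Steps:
r(S) = -S/3 (r(S) = -(S + S)/6 = -S/3)
t = 1/688353 (t = 1/(487953 + 200400) = 1/688353 ≈ 1.4527e-6)
(412762 + o(263))*(t + r(-80)) = (412762 + 263)*(1/688353 - ⅓*(-80)) = 413025*(1/688353 + 80/3) = 413025*(18356081/688353) = 2527173451675/229451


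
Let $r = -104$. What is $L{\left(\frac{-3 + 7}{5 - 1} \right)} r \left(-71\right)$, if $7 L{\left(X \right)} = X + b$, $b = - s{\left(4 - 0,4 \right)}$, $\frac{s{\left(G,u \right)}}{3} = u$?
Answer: $- \frac{81224}{7} \approx -11603.0$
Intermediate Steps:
$s{\left(G,u \right)} = 3 u$
$b = -12$ ($b = - 3 \cdot 4 = \left(-1\right) 12 = -12$)
$L{\left(X \right)} = - \frac{12}{7} + \frac{X}{7}$ ($L{\left(X \right)} = \frac{X - 12}{7} = \frac{-12 + X}{7} = - \frac{12}{7} + \frac{X}{7}$)
$L{\left(\frac{-3 + 7}{5 - 1} \right)} r \left(-71\right) = \left(- \frac{12}{7} + \frac{\left(-3 + 7\right) \frac{1}{5 - 1}}{7}\right) \left(-104\right) \left(-71\right) = \left(- \frac{12}{7} + \frac{4 \cdot \frac{1}{4}}{7}\right) \left(-104\right) \left(-71\right) = \left(- \frac{12}{7} + \frac{1}{7} \cdot 1\right) \left(-104\right) \left(-71\right) = \left(- \frac{12}{7} + \frac{1}{7}\right) \left(-104\right) \left(-71\right) = \left(- \frac{11}{7}\right) \left(-104\right) \left(-71\right) = \frac{1144}{7} \left(-71\right) = - \frac{81224}{7}$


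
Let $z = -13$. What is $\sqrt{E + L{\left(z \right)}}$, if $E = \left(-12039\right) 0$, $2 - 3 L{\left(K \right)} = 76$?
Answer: $\frac{i \sqrt{222}}{3} \approx 4.9666 i$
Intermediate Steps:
$L{\left(K \right)} = - \frac{74}{3}$ ($L{\left(K \right)} = \frac{2}{3} - \frac{76}{3} = - \frac{74}{3}$)
$E = 0$
$\sqrt{E + L{\left(z \right)}} = \sqrt{0 - \frac{74}{3}} = \sqrt{- \frac{74}{3}} = \frac{i \sqrt{222}}{3}$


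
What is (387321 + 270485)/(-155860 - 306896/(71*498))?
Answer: -5814676137/1377801194 ≈ -4.2203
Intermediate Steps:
(387321 + 270485)/(-155860 - 306896/(71*498)) = 657806/(-155860 - 306896/35358) = 657806/(-155860 - 306896*1/35358) = 657806/(-155860 - 153448/17679) = 657806/(-2755602388/17679) = 657806*(-17679/2755602388) = -5814676137/1377801194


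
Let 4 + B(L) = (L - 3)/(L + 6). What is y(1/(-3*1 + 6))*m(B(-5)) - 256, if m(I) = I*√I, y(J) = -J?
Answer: -256 + 8*I*√3 ≈ -256.0 + 13.856*I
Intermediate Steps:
B(L) = -4 + (-3 + L)/(6 + L) (B(L) = -4 + (L - 3)/(L + 6) = -4 + (-3 + L)/(6 + L))
m(I) = I^(3/2)
y(1/(-3*1 + 6))*m(B(-5)) - 256 = (-1/(-3*1 + 6))*(3*(-9 - 1*(-5))/(6 - 5))^(3/2) - 256 = (-1/(-3 + 6))*(3*(-9 + 5)/1)^(3/2) - 256 = (-1/3)*(3*1*(-4))^(3/2) - 256 = (-1*⅓)*(-12)^(3/2) - 256 = -(-8)*I*√3 - 256 = 8*I*√3 - 256 = -256 + 8*I*√3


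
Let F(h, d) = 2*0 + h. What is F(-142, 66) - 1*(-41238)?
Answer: 41096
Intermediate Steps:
F(h, d) = h (F(h, d) = 0 + h = h)
F(-142, 66) - 1*(-41238) = -142 - 1*(-41238) = -142 + 41238 = 41096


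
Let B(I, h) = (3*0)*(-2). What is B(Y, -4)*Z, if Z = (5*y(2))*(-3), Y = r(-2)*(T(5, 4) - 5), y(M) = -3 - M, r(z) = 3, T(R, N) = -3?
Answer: 0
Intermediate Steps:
Y = -24 (Y = 3*(-3 - 5) = 3*(-8) = -24)
Z = 75 (Z = (5*(-3 - 1*2))*(-3) = (5*(-3 - 2))*(-3) = (5*(-5))*(-3) = -25*(-3) = 75)
B(I, h) = 0 (B(I, h) = 0*(-2) = 0)
B(Y, -4)*Z = 0*75 = 0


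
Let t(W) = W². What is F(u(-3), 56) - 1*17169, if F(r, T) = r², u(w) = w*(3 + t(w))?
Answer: -15873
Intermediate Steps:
u(w) = w*(3 + w²)
F(u(-3), 56) - 1*17169 = (-3*(3 + (-3)²))² - 1*17169 = (-3*(3 + 9))² - 17169 = (-3*12)² - 17169 = (-36)² - 17169 = 1296 - 17169 = -15873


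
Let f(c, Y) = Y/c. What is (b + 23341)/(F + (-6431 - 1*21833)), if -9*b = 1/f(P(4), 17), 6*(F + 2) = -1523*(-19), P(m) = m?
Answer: -7142338/7173609 ≈ -0.99564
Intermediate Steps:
F = 28925/6 (F = -2 + (-1523*(-19))/6 = -2 + (⅙)*28937 = -2 + 28937/6 = 28925/6 ≈ 4820.8)
b = -4/153 (b = -1/(9*(17/4)) = -1/(9*(17*(¼))) = -1/(9*17/4) = -⅑*4/17 = -4/153 ≈ -0.026144)
(b + 23341)/(F + (-6431 - 1*21833)) = (-4/153 + 23341)/(28925/6 + (-6431 - 1*21833)) = 3571169/(153*(28925/6 + (-6431 - 21833))) = 3571169/(153*(28925/6 - 28264)) = 3571169/(153*(-140659/6)) = (3571169/153)*(-6/140659) = -7142338/7173609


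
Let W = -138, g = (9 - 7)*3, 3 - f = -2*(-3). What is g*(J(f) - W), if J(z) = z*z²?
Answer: 666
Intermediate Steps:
f = -3 (f = 3 - (-2)*(-3) = 3 - 1*6 = 3 - 6 = -3)
g = 6 (g = 2*3 = 6)
J(z) = z³
g*(J(f) - W) = 6*((-3)³ - 1*(-138)) = 6*(-27 + 138) = 6*111 = 666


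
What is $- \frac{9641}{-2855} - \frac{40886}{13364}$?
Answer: $\frac{6056397}{19077110} \approx 0.31747$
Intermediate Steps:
$- \frac{9641}{-2855} - \frac{40886}{13364} = \left(-9641\right) \left(- \frac{1}{2855}\right) - \frac{20443}{6682} = \frac{9641}{2855} - \frac{20443}{6682} = \frac{6056397}{19077110}$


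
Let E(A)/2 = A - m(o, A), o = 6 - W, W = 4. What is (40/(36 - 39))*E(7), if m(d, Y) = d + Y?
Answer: 160/3 ≈ 53.333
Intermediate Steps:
o = 2 (o = 6 - 1*4 = 6 - 4 = 2)
m(d, Y) = Y + d
E(A) = -4 (E(A) = 2*(A - (A + 2)) = 2*(A - (2 + A)) = 2*(A + (-2 - A)) = 2*(-2) = -4)
(40/(36 - 39))*E(7) = (40/(36 - 39))*(-4) = (40/(-3))*(-4) = (40*(-⅓))*(-4) = -40/3*(-4) = 160/3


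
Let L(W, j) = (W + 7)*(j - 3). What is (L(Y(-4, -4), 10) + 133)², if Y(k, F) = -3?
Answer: 25921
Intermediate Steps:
L(W, j) = (-3 + j)*(7 + W) (L(W, j) = (7 + W)*(-3 + j) = (-3 + j)*(7 + W))
(L(Y(-4, -4), 10) + 133)² = ((-21 - 3*(-3) + 7*10 - 3*10) + 133)² = ((-21 + 9 + 70 - 30) + 133)² = (28 + 133)² = 161² = 25921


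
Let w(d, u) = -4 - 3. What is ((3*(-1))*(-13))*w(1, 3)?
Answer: -273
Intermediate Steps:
w(d, u) = -7
((3*(-1))*(-13))*w(1, 3) = ((3*(-1))*(-13))*(-7) = -3*(-13)*(-7) = 39*(-7) = -273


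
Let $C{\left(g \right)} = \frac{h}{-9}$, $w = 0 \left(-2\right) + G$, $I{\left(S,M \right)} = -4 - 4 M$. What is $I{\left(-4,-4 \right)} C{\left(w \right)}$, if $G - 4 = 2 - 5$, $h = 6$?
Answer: $-8$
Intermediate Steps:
$G = 1$ ($G = 4 + \left(2 - 5\right) = 4 - 3 = 1$)
$w = 1$ ($w = 0 \left(-2\right) + 1 = 0 + 1 = 1$)
$C{\left(g \right)} = - \frac{2}{3}$ ($C{\left(g \right)} = \frac{6}{-9} = 6 \left(- \frac{1}{9}\right) = - \frac{2}{3}$)
$I{\left(-4,-4 \right)} C{\left(w \right)} = \left(-4 - -16\right) \left(- \frac{2}{3}\right) = \left(-4 + 16\right) \left(- \frac{2}{3}\right) = 12 \left(- \frac{2}{3}\right) = -8$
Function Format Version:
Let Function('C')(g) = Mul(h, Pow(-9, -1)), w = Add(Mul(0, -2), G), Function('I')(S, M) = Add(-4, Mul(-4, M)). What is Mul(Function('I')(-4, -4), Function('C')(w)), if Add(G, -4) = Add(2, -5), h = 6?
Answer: -8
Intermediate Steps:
G = 1 (G = Add(4, Add(2, -5)) = Add(4, -3) = 1)
w = 1 (w = Add(Mul(0, -2), 1) = Add(0, 1) = 1)
Function('C')(g) = Rational(-2, 3) (Function('C')(g) = Mul(6, Pow(-9, -1)) = Mul(6, Rational(-1, 9)) = Rational(-2, 3))
Mul(Function('I')(-4, -4), Function('C')(w)) = Mul(Add(-4, Mul(-4, -4)), Rational(-2, 3)) = Mul(Add(-4, 16), Rational(-2, 3)) = Mul(12, Rational(-2, 3)) = -8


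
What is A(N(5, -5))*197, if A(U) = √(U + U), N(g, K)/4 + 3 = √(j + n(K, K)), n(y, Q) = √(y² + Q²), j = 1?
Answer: 394*√(-6 + 2*√(1 + 5*√2)) ≈ 222.21*I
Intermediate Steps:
n(y, Q) = √(Q² + y²)
N(g, K) = -12 + 4*√(1 + √2*√(K²)) (N(g, K) = -12 + 4*√(1 + √(K² + K²)) = -12 + 4*√(1 + √(2*K²)) = -12 + 4*√(1 + √2*√(K²)))
A(U) = √2*√U (A(U) = √(2*U) = √2*√U)
A(N(5, -5))*197 = (√2*√(-12 + 4*√(1 + √2*√((-5)²))))*197 = (√2*√(-12 + 4*√(1 + √2*√25)))*197 = (√2*√(-12 + 4*√(1 + √2*5)))*197 = (√2*√(-12 + 4*√(1 + 5*√2)))*197 = 197*√2*√(-12 + 4*√(1 + 5*√2))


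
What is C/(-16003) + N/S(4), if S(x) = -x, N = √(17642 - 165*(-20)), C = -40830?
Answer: 40830/16003 - √20942/4 ≈ -33.627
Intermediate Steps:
N = √20942 (N = √(17642 + 3300) = √20942 ≈ 144.71)
C/(-16003) + N/S(4) = -40830/(-16003) + √20942/((-1*4)) = -40830*(-1/16003) + √20942/(-4) = 40830/16003 + √20942*(-¼) = 40830/16003 - √20942/4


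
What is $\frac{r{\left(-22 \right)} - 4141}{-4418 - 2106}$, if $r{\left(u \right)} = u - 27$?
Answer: $\frac{2095}{3262} \approx 0.64224$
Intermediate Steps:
$r{\left(u \right)} = -27 + u$
$\frac{r{\left(-22 \right)} - 4141}{-4418 - 2106} = \frac{\left(-27 - 22\right) - 4141}{-4418 - 2106} = \frac{-49 - 4141}{-6524} = \left(-4190\right) \left(- \frac{1}{6524}\right) = \frac{2095}{3262}$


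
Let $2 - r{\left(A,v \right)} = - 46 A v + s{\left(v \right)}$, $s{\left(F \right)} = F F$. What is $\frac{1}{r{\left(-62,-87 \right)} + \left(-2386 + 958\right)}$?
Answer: $\frac{1}{239129} \approx 4.1818 \cdot 10^{-6}$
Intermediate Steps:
$s{\left(F \right)} = F^{2}$
$r{\left(A,v \right)} = 2 - v^{2} + 46 A v$ ($r{\left(A,v \right)} = 2 - \left(- 46 A v + v^{2}\right) = 2 - \left(v^{2} - 46 A v\right) = 2 + \left(- v^{2} + 46 A v\right) = 2 - v^{2} + 46 A v$)
$\frac{1}{r{\left(-62,-87 \right)} + \left(-2386 + 958\right)} = \frac{1}{\left(2 - \left(-87\right)^{2} + 46 \left(-62\right) \left(-87\right)\right) + \left(-2386 + 958\right)} = \frac{1}{\left(2 - 7569 + 248124\right) - 1428} = \frac{1}{240557 - 1428} = \frac{1}{239129}$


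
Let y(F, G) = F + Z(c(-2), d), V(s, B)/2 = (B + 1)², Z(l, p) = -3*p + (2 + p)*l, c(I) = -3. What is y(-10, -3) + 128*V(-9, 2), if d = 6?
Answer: 2252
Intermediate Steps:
Z(l, p) = -3*p + l*(2 + p)
V(s, B) = 2*(1 + B)² (V(s, B) = 2*(B + 1)² = 2*(1 + B)²)
y(F, G) = -42 + F (y(F, G) = F + (-3*6 + 2*(-3) - 3*6) = F + (-18 - 6 - 18) = F - 42 = -42 + F)
y(-10, -3) + 128*V(-9, 2) = (-42 - 10) + 128*(2*(1 + 2)²) = -52 + 128*(2*3²) = -52 + 128*(2*9) = -52 + 128*18 = -52 + 2304 = 2252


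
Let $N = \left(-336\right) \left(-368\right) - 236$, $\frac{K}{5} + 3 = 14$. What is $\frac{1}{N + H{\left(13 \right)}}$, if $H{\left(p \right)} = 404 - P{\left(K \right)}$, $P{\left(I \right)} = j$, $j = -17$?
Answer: $\frac{1}{123833} \approx 8.0754 \cdot 10^{-6}$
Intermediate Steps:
$K = 55$ ($K = -15 + 5 \cdot 14 = -15 + 70 = 55$)
$P{\left(I \right)} = -17$
$H{\left(p \right)} = 421$ ($H{\left(p \right)} = 404 - -17 = 404 + 17 = 421$)
$N = 123412$ ($N = 123648 - 236 = 123412$)
$\frac{1}{N + H{\left(13 \right)}} = \frac{1}{123412 + 421} = \frac{1}{123833}$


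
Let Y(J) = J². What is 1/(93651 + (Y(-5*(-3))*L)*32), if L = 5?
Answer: 1/129651 ≈ 7.7130e-6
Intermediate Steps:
1/(93651 + (Y(-5*(-3))*L)*32) = 1/(93651 + ((-5*(-3))²*5)*32) = 1/(93651 + (15²*5)*32) = 1/(93651 + (225*5)*32) = 1/(93651 + 1125*32) = 1/(93651 + 36000) = 1/129651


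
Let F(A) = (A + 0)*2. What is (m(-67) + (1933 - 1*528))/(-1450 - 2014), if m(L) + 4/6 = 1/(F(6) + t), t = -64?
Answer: -219073/540384 ≈ -0.40540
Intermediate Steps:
F(A) = 2*A (F(A) = A*2 = 2*A)
m(L) = -107/156 (m(L) = -⅔ + 1/(2*6 - 64) = -⅔ + 1/(12 - 64) = -⅔ + 1/(-52) = -⅔ - 1/52 = -107/156)
(m(-67) + (1933 - 1*528))/(-1450 - 2014) = (-107/156 + (1933 - 1*528))/(-1450 - 2014) = (-107/156 + (1933 - 528))/(-3464) = (-107/156 + 1405)*(-1/3464) = (219073/156)*(-1/3464) = -219073/540384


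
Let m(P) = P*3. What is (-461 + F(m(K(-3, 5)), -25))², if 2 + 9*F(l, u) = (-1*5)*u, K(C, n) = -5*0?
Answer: 1800964/9 ≈ 2.0011e+5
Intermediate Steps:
K(C, n) = 0
m(P) = 3*P
F(l, u) = -2/9 - 5*u/9 (F(l, u) = -2/9 + ((-1*5)*u)/9 = -2/9 + (-5*u)/9 = -2/9 - 5*u/9)
(-461 + F(m(K(-3, 5)), -25))² = (-461 + (-2/9 - 5/9*(-25)))² = (-461 + (-2/9 + 125/9))² = (-461 + 41/3)² = (-1342/3)² = 1800964/9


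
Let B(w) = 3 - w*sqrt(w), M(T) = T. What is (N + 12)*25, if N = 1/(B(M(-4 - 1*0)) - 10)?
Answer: 33725/113 - 200*I/113 ≈ 298.45 - 1.7699*I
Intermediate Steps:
B(w) = 3 - w**(3/2)
N = (-7 - 8*I)/113 (N = 1/((3 - (-4 - 1*0)**(3/2)) - 10) = 1/((3 - (-4 + 0)**(3/2)) - 10) = 1/((3 - (-4)**(3/2)) - 10) = 1/((3 - (-8)*I) - 10) = 1/((3 + 8*I) - 10) = 1/(-7 + 8*I) = (-7 - 8*I)/113 ≈ -0.061947 - 0.070796*I)
(N + 12)*25 = ((-7/113 - 8*I/113) + 12)*25 = (1349/113 - 8*I/113)*25 = 33725/113 - 200*I/113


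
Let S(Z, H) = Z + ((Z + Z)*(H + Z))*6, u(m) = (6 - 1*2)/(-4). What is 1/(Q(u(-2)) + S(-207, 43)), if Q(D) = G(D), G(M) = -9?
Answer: 1/407160 ≈ 2.4560e-6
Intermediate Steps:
u(m) = -1 (u(m) = (6 - 2)*(-¼) = 4*(-¼) = -1)
Q(D) = -9
S(Z, H) = Z + 12*Z*(H + Z) (S(Z, H) = Z + ((2*Z)*(H + Z))*6 = Z + (2*Z*(H + Z))*6 = Z + 12*Z*(H + Z))
1/(Q(u(-2)) + S(-207, 43)) = 1/(-9 - 207*(1 + 12*43 + 12*(-207))) = 1/(-9 - 207*(1 + 516 - 2484)) = 1/(-9 - 207*(-1967)) = 1/(-9 + 407169) = 1/407160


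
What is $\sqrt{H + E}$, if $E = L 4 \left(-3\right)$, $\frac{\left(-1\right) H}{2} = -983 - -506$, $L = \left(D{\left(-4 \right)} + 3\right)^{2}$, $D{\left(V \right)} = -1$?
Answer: $\sqrt{906} \approx 30.1$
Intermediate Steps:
$L = 4$ ($L = \left(-1 + 3\right)^{2} = 2^{2} = 4$)
$H = 954$ ($H = - 2 \left(-983 - -506\right) = - 2 \left(-983 + 506\right) = \left(-2\right) \left(-477\right) = 954$)
$E = -48$ ($E = 4 \cdot 4 \left(-3\right) = 4 \left(-12\right) = -48$)
$\sqrt{H + E} = \sqrt{954 - 48} = \sqrt{906}$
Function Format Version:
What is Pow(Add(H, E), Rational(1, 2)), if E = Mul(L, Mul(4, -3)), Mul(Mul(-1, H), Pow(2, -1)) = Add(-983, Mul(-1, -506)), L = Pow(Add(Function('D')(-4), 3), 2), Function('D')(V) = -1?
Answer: Pow(906, Rational(1, 2)) ≈ 30.100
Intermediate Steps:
L = 4 (L = Pow(Add(-1, 3), 2) = Pow(2, 2) = 4)
H = 954 (H = Mul(-2, Add(-983, Mul(-1, -506))) = Mul(-2, Add(-983, 506)) = Mul(-2, -477) = 954)
E = -48 (E = Mul(4, Mul(4, -3)) = Mul(4, -12) = -48)
Pow(Add(H, E), Rational(1, 2)) = Pow(Add(954, -48), Rational(1, 2)) = Pow(906, Rational(1, 2))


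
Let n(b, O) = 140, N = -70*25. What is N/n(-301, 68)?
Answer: -25/2 ≈ -12.500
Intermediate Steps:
N = -1750
N/n(-301, 68) = -1750/140 = -1750*1/140 = -25/2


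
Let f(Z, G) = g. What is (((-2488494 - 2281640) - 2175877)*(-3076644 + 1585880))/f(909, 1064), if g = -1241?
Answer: -609109596612/73 ≈ -8.3440e+9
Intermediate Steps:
f(Z, G) = -1241
(((-2488494 - 2281640) - 2175877)*(-3076644 + 1585880))/f(909, 1064) = (((-2488494 - 2281640) - 2175877)*(-3076644 + 1585880))/(-1241) = ((-4770134 - 2175877)*(-1490764))*(-1/1241) = -6946011*(-1490764)*(-1/1241) = 10354863142404*(-1/1241) = -609109596612/73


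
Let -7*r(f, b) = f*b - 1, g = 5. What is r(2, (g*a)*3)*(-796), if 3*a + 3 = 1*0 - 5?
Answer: -64476/7 ≈ -9210.9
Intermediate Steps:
a = -8/3 (a = -1 + (1*0 - 5)/3 = -1 + (0 - 5)/3 = -1 + (1/3)*(-5) = -1 - 5/3 = -8/3 ≈ -2.6667)
r(f, b) = 1/7 - b*f/7 (r(f, b) = -(f*b - 1)/7 = -(b*f - 1)/7 = -(-1 + b*f)/7 = 1/7 - b*f/7)
r(2, (g*a)*3)*(-796) = (1/7 - 1/7*(5*(-8/3))*3*2)*(-796) = (1/7 - 1/7*(-40/3*3)*2)*(-796) = (1/7 - 1/7*(-40)*2)*(-796) = (1/7 + 80/7)*(-796) = (81/7)*(-796) = -64476/7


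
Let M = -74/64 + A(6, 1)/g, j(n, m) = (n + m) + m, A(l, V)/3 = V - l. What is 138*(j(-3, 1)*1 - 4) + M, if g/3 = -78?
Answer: -862483/1248 ≈ -691.09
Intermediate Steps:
g = -234 (g = 3*(-78) = -234)
A(l, V) = -3*l + 3*V (A(l, V) = 3*(V - l) = -3*l + 3*V)
j(n, m) = n + 2*m (j(n, m) = (m + n) + m = n + 2*m)
M = -1363/1248 (M = -74/64 + (-3*6 + 3*1)/(-234) = -74*1/64 + (-18 + 3)*(-1/234) = -37/32 - 15*(-1/234) = -37/32 + 5/78 = -1363/1248 ≈ -1.0921)
138*(j(-3, 1)*1 - 4) + M = 138*((-3 + 2*1)*1 - 4) - 1363/1248 = 138*((-3 + 2)*1 - 4) - 1363/1248 = 138*(-1*1 - 4) - 1363/1248 = 138*(-1 - 4) - 1363/1248 = 138*(-5) - 1363/1248 = -690 - 1363/1248 = -862483/1248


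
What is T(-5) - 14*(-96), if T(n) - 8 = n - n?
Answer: 1352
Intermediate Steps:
T(n) = 8 (T(n) = 8 + (n - n) = 8 + 0 = 8)
T(-5) - 14*(-96) = 8 - 14*(-96) = 8 + 1344 = 1352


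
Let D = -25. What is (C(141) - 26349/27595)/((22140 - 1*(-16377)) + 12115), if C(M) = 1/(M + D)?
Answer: -3028889/162074044640 ≈ -1.8688e-5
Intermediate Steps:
C(M) = 1/(-25 + M) (C(M) = 1/(M - 25) = 1/(-25 + M))
(C(141) - 26349/27595)/((22140 - 1*(-16377)) + 12115) = (1/(-25 + 141) - 26349/27595)/((22140 - 1*(-16377)) + 12115) = (1/116 - 26349*1/27595)/((22140 + 16377) + 12115) = (1/116 - 26349/27595)/(38517 + 12115) = -3028889/3201020/50632 = -3028889/3201020*1/50632 = -3028889/162074044640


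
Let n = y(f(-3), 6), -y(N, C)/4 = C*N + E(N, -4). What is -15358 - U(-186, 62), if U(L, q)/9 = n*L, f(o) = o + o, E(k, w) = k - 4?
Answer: 292658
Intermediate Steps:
E(k, w) = -4 + k
f(o) = 2*o
y(N, C) = 16 - 4*N - 4*C*N (y(N, C) = -4*(C*N + (-4 + N)) = -4*(-4 + N + C*N) = 16 - 4*N - 4*C*N)
n = 184 (n = 16 - 8*(-3) - 4*6*2*(-3) = 16 - 4*(-6) - 4*6*(-6) = 16 + 24 + 144 = 184)
U(L, q) = 1656*L (U(L, q) = 9*(184*L) = 1656*L)
-15358 - U(-186, 62) = -15358 - 1656*(-186) = -15358 - 1*(-308016) = -15358 + 308016 = 292658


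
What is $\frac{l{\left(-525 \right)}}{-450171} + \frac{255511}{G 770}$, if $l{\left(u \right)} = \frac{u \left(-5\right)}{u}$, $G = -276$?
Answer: $- \frac{38340859927}{31890113640} \approx -1.2023$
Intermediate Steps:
$l{\left(u \right)} = -5$ ($l{\left(u \right)} = \frac{\left(-5\right) u}{u} = -5$)
$\frac{l{\left(-525 \right)}}{-450171} + \frac{255511}{G 770} = - \frac{5}{-450171} + \frac{255511}{\left(-276\right) 770} = \left(-5\right) \left(- \frac{1}{450171}\right) + \frac{255511}{-212520} = \frac{5}{450171} + 255511 \left(- \frac{1}{212520}\right) = \frac{5}{450171} - \frac{255511}{212520} = - \frac{38340859927}{31890113640}$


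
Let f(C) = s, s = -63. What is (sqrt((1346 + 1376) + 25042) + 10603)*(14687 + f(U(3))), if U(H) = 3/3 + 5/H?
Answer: 155058272 + 29248*sqrt(6941) ≈ 1.5750e+8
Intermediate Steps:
U(H) = 1 + 5/H (U(H) = 3*(1/3) + 5/H = 1 + 5/H)
f(C) = -63
(sqrt((1346 + 1376) + 25042) + 10603)*(14687 + f(U(3))) = (sqrt((1346 + 1376) + 25042) + 10603)*(14687 - 63) = (sqrt(2722 + 25042) + 10603)*14624 = (sqrt(27764) + 10603)*14624 = (2*sqrt(6941) + 10603)*14624 = (10603 + 2*sqrt(6941))*14624 = 155058272 + 29248*sqrt(6941)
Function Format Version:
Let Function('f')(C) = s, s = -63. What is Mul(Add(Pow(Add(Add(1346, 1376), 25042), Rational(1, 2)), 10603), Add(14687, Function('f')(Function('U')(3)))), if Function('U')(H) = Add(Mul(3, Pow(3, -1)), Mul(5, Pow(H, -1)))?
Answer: Add(155058272, Mul(29248, Pow(6941, Rational(1, 2)))) ≈ 1.5750e+8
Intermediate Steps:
Function('U')(H) = Add(1, Mul(5, Pow(H, -1))) (Function('U')(H) = Add(Mul(3, Rational(1, 3)), Mul(5, Pow(H, -1))) = Add(1, Mul(5, Pow(H, -1))))
Function('f')(C) = -63
Mul(Add(Pow(Add(Add(1346, 1376), 25042), Rational(1, 2)), 10603), Add(14687, Function('f')(Function('U')(3)))) = Mul(Add(Pow(Add(Add(1346, 1376), 25042), Rational(1, 2)), 10603), Add(14687, -63)) = Mul(Add(Pow(Add(2722, 25042), Rational(1, 2)), 10603), 14624) = Mul(Add(Pow(27764, Rational(1, 2)), 10603), 14624) = Mul(Add(Mul(2, Pow(6941, Rational(1, 2))), 10603), 14624) = Mul(Add(10603, Mul(2, Pow(6941, Rational(1, 2)))), 14624) = Add(155058272, Mul(29248, Pow(6941, Rational(1, 2))))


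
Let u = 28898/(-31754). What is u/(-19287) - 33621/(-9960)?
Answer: 3431852137373/1016649400680 ≈ 3.3756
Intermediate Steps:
u = -14449/15877 (u = 28898*(-1/31754) = -14449/15877 ≈ -0.91006)
u/(-19287) - 33621/(-9960) = -14449/15877/(-19287) - 33621/(-9960) = -14449/15877*(-1/19287) - 33621*(-1/9960) = 14449/306219699 + 11207/3320 = 3431852137373/1016649400680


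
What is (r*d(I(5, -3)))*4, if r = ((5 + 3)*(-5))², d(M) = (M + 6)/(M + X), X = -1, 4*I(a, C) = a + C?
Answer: -83200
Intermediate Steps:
I(a, C) = C/4 + a/4 (I(a, C) = (a + C)/4 = (C + a)/4 = C/4 + a/4)
d(M) = (6 + M)/(-1 + M) (d(M) = (M + 6)/(M - 1) = (6 + M)/(-1 + M))
r = 1600 (r = (8*(-5))² = (-40)² = 1600)
(r*d(I(5, -3)))*4 = (1600*((6 + ((¼)*(-3) + (¼)*5))/(-1 + ((¼)*(-3) + (¼)*5))))*4 = (1600*((6 + (-¾ + 5/4))/(-1 + (-¾ + 5/4))))*4 = (1600*((6 + ½)/(-1 + ½)))*4 = (1600*((13/2)/(-½)))*4 = (1600*(-2*13/2))*4 = (1600*(-13))*4 = -20800*4 = -83200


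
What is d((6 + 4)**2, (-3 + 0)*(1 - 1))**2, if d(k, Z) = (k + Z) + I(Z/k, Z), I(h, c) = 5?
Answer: 11025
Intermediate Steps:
d(k, Z) = 5 + Z + k (d(k, Z) = (k + Z) + 5 = (Z + k) + 5 = 5 + Z + k)
d((6 + 4)**2, (-3 + 0)*(1 - 1))**2 = (5 + (-3 + 0)*(1 - 1) + (6 + 4)**2)**2 = (5 - 3*0 + 10**2)**2 = (5 + 0 + 100)**2 = 105**2 = 11025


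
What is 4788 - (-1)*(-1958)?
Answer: 2830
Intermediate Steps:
4788 - (-1)*(-1958) = 4788 - 1*1958 = 4788 - 1958 = 2830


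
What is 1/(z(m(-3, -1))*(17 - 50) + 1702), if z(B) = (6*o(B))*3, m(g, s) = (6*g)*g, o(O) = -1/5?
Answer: 5/9104 ≈ 0.00054921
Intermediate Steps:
o(O) = -⅕ (o(O) = -1*⅕ = -⅕)
m(g, s) = 6*g²
z(B) = -18/5 (z(B) = (6*(-⅕))*3 = -6/5*3 = -18/5)
1/(z(m(-3, -1))*(17 - 50) + 1702) = 1/(-18*(17 - 50)/5 + 1702) = 1/(-18/5*(-33) + 1702) = 1/(594/5 + 1702) = 1/(9104/5) = 5/9104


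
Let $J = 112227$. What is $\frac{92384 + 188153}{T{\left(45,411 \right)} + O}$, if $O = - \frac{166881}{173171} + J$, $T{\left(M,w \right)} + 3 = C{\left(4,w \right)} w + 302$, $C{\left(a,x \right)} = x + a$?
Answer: $\frac{48580872827}{49022984680} \approx 0.99098$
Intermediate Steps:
$C{\left(a,x \right)} = a + x$
$T{\left(M,w \right)} = 299 + w \left(4 + w\right)$ ($T{\left(M,w \right)} = -3 + \left(\left(4 + w\right) w + 302\right) = -3 + \left(w \left(4 + w\right) + 302\right) = -3 + \left(302 + w \left(4 + w\right)\right) = 299 + w \left(4 + w\right)$)
$O = \frac{19434294936}{173171}$ ($O = - \frac{166881}{173171} + 112227 = \frac{19434294936}{173171} \approx 1.1223 \cdot 10^{5}$)
$\frac{92384 + 188153}{T{\left(45,411 \right)} + O} = \frac{92384 + 188153}{\left(299 + 411 \left(4 + 411\right)\right) + \frac{19434294936}{173171}} = \frac{280537}{\left(299 + 411 \cdot 415\right) + \frac{19434294936}{173171}} = \frac{280537}{\left(299 + 170565\right) + \frac{19434294936}{173171}} = \frac{280537}{170864 + \frac{19434294936}{173171}} = \frac{280537}{\frac{49022984680}{173171}} = 280537 \cdot \frac{173171}{49022984680} = \frac{48580872827}{49022984680}$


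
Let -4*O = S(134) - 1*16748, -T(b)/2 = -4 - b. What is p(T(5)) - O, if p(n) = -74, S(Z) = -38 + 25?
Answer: -17057/4 ≈ -4264.3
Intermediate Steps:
T(b) = 8 + 2*b (T(b) = -2*(-4 - b) = 8 + 2*b)
S(Z) = -13
O = 16761/4 (O = -(-13 - 1*16748)/4 = -(-13 - 16748)/4 = -¼*(-16761) = 16761/4 ≈ 4190.3)
p(T(5)) - O = -74 - 1*16761/4 = -74 - 16761/4 = -17057/4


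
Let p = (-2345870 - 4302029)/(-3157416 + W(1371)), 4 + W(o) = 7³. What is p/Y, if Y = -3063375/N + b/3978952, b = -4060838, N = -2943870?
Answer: 1297838012851461196/12335905839256923 ≈ 105.21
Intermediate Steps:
W(o) = 339 (W(o) = -4 + 7³ = -4 + 343 = 339)
p = 6647899/3157077 (p = (-2345870 - 4302029)/(-3157416 + 339) = -6647899/(-3157077) = -6647899*(-1/3157077) = 6647899/3157077 ≈ 2.1057)
Y = 3907381999/195225290404 (Y = -3063375/(-2943870) - 4060838/3978952 = -3063375*(-1/2943870) - 4060838*1/3978952 = 204225/196258 - 2030419/1989476 = 3907381999/195225290404 ≈ 0.020015)
p/Y = 6647899/(3157077*(3907381999/195225290404)) = (6647899/3157077)*(195225290404/3907381999) = 1297838012851461196/12335905839256923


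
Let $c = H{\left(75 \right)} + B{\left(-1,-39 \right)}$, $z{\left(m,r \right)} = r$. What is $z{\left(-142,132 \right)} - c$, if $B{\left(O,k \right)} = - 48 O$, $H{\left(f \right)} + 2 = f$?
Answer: $11$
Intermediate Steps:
$H{\left(f \right)} = -2 + f$
$c = 121$ ($c = \left(-2 + 75\right) - -48 = 73 + 48 = 121$)
$z{\left(-142,132 \right)} - c = 132 - 121 = 11$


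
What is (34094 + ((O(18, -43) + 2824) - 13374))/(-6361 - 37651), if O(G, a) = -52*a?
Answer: -6445/11003 ≈ -0.58575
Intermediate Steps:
(34094 + ((O(18, -43) + 2824) - 13374))/(-6361 - 37651) = (34094 + ((-52*(-43) + 2824) - 13374))/(-6361 - 37651) = (34094 + ((2236 + 2824) - 13374))/(-44012) = (34094 + (5060 - 13374))*(-1/44012) = (34094 - 8314)*(-1/44012) = 25780*(-1/44012) = -6445/11003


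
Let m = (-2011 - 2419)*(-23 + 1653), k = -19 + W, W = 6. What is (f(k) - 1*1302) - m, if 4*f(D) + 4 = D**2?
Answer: 28878557/4 ≈ 7.2196e+6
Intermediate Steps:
k = -13 (k = -19 + 6 = -13)
m = -7220900 (m = -4430*1630 = -7220900)
f(D) = -1 + D**2/4
(f(k) - 1*1302) - m = ((-1 + (1/4)*(-13)**2) - 1*1302) - 1*(-7220900) = ((-1 + (1/4)*169) - 1302) + 7220900 = ((-1 + 169/4) - 1302) + 7220900 = (165/4 - 1302) + 7220900 = -5043/4 + 7220900 = 28878557/4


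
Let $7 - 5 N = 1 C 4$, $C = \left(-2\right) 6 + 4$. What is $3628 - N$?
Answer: $\frac{18101}{5} \approx 3620.2$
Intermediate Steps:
$C = -8$ ($C = -12 + 4 = -8$)
$N = \frac{39}{5}$ ($N = \frac{7}{5} - \frac{1 \left(-8\right) 4}{5} = \frac{7}{5} - \frac{\left(-8\right) 4}{5} = \frac{7}{5} - - \frac{32}{5} = \frac{7}{5} + \frac{32}{5} = \frac{39}{5} \approx 7.8$)
$3628 - N = 3628 - \frac{39}{5} = \frac{18101}{5}$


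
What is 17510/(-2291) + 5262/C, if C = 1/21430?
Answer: 258343818550/2291 ≈ 1.1276e+8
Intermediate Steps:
C = 1/21430 ≈ 4.6664e-5
17510/(-2291) + 5262/C = 17510/(-2291) + 5262/(1/21430) = 17510*(-1/2291) + 5262*21430 = -17510/2291 + 112764660 = 258343818550/2291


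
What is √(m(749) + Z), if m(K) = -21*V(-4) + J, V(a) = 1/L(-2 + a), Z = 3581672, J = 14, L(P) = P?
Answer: 3*√1591862/2 ≈ 1892.5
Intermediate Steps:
V(a) = 1/(-2 + a)
m(K) = 35/2 (m(K) = -21/(-2 - 4) + 14 = -21/(-6) + 14 = -21*(-⅙) + 14 = 7/2 + 14 = 35/2)
√(m(749) + Z) = √(35/2 + 3581672) = √(7163379/2) = 3*√1591862/2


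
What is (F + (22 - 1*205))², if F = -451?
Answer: 401956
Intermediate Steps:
(F + (22 - 1*205))² = (-451 + (22 - 1*205))² = (-451 + (22 - 205))² = (-451 - 183)² = (-634)² = 401956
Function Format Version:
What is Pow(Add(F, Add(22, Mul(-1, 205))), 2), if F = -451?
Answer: 401956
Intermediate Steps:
Pow(Add(F, Add(22, Mul(-1, 205))), 2) = Pow(Add(-451, Add(22, Mul(-1, 205))), 2) = Pow(Add(-451, Add(22, -205)), 2) = Pow(Add(-451, -183), 2) = Pow(-634, 2) = 401956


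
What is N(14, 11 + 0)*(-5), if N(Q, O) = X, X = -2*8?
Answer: 80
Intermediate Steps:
X = -16
N(Q, O) = -16
N(14, 11 + 0)*(-5) = -16*(-5) = 80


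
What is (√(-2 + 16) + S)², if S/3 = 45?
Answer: (135 + √14)² ≈ 19249.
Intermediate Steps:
S = 135 (S = 3*45 = 135)
(√(-2 + 16) + S)² = (√(-2 + 16) + 135)² = (√14 + 135)² = (135 + √14)²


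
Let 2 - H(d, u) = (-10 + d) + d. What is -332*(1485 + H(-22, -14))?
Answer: -511612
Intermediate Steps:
H(d, u) = 12 - 2*d (H(d, u) = 2 - ((-10 + d) + d) = 2 - (-10 + 2*d) = 2 + (10 - 2*d) = 12 - 2*d)
-332*(1485 + H(-22, -14)) = -332*(1485 + (12 - 2*(-22))) = -332*(1485 + (12 + 44)) = -332*(1485 + 56) = -332*1541 = -511612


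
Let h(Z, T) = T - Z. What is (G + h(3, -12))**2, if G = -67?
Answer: 6724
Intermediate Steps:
(G + h(3, -12))**2 = (-67 + (-12 - 1*3))**2 = (-67 + (-12 - 3))**2 = (-67 - 15)**2 = (-82)**2 = 6724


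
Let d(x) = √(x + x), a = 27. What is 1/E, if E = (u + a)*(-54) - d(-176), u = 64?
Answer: I/(2*(-2457*I + 2*√22)) ≈ -0.0002035 + 7.7695e-7*I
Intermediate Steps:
d(x) = √2*√x (d(x) = √(2*x) = √2*√x)
E = -4914 - 4*I*√22 (E = (64 + 27)*(-54) - √2*√(-176) = 91*(-54) - √2*4*I*√11 = -4914 - 4*I*√22 ≈ -4914.0 - 18.762*I)
1/E = 1/(-4914 - 4*I*√22)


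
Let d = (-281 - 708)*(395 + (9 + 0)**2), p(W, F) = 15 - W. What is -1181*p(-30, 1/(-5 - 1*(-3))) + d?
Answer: -523909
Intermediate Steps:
d = -470764 (d = -989*(395 + 9**2) = -989*(395 + 81) = -989*476 = -470764)
-1181*p(-30, 1/(-5 - 1*(-3))) + d = -1181*(15 - 1*(-30)) - 470764 = -1181*(15 + 30) - 470764 = -1181*45 - 470764 = -53145 - 470764 = -523909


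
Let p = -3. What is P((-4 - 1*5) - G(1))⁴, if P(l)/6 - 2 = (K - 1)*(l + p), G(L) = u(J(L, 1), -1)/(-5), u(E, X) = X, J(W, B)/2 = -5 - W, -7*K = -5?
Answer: 1761205026816/1500625 ≈ 1.1736e+6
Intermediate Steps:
K = 5/7 (K = -⅐*(-5) = 5/7 ≈ 0.71429)
J(W, B) = -10 - 2*W (J(W, B) = 2*(-5 - W) = -10 - 2*W)
G(L) = ⅕ (G(L) = -1/(-5) = -1*(-⅕) = ⅕)
P(l) = 120/7 - 12*l/7 (P(l) = 12 + 6*((5/7 - 1)*(l - 3)) = 12 + 6*(-2*(-3 + l)/7) = 12 + 6*(6/7 - 2*l/7) = 12 + (36/7 - 12*l/7) = 120/7 - 12*l/7)
P((-4 - 1*5) - G(1))⁴ = (120/7 - 12*((-4 - 1*5) - 1*⅕)/7)⁴ = (120/7 - 12*((-4 - 5) - ⅕)/7)⁴ = (120/7 - 12*(-9 - ⅕)/7)⁴ = (120/7 - 12/7*(-46/5))⁴ = (120/7 + 552/35)⁴ = (1152/35)⁴ = 1761205026816/1500625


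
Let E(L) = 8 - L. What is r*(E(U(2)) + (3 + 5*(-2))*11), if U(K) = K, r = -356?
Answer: 25276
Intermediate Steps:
r*(E(U(2)) + (3 + 5*(-2))*11) = -356*((8 - 1*2) + (3 + 5*(-2))*11) = -356*((8 - 2) + (3 - 10)*11) = -356*(6 - 7*11) = -356*(6 - 77) = -356*(-71) = 25276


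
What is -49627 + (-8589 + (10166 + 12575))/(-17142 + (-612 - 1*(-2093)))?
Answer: -777222599/15661 ≈ -49628.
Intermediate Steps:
-49627 + (-8589 + (10166 + 12575))/(-17142 + (-612 - 1*(-2093))) = -49627 + (-8589 + 22741)/(-17142 + (-612 + 2093)) = -49627 + 14152/(-17142 + 1481) = -49627 + 14152/(-15661) = -49627 + 14152*(-1/15661) = -49627 - 14152/15661 = -777222599/15661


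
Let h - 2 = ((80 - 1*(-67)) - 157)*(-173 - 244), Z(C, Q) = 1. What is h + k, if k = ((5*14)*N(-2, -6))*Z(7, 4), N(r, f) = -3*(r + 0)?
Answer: 4592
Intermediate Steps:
N(r, f) = -3*r
k = 420 (k = ((5*14)*(-3*(-2)))*1 = (70*6)*1 = 420*1 = 420)
h = 4172 (h = 2 + ((80 - 1*(-67)) - 157)*(-173 - 244) = 2 + ((80 + 67) - 157)*(-417) = 2 + (147 - 157)*(-417) = 2 - 10*(-417) = 2 + 4170 = 4172)
h + k = 4172 + 420 = 4592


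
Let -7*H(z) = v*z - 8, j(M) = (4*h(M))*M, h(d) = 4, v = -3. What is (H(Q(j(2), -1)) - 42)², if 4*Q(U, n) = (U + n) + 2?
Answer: 1092025/784 ≈ 1392.9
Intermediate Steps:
j(M) = 16*M (j(M) = (4*4)*M = 16*M)
Q(U, n) = ½ + U/4 + n/4 (Q(U, n) = ((U + n) + 2)/4 = (2 + U + n)/4 = ½ + U/4 + n/4)
H(z) = 8/7 + 3*z/7 (H(z) = -(-3*z - 8)/7 = -(-8 - 3*z)/7 = 8/7 + 3*z/7)
(H(Q(j(2), -1)) - 42)² = ((8/7 + 3*(½ + (16*2)/4 + (¼)*(-1))/7) - 42)² = ((8/7 + 3*(½ + (¼)*32 - ¼)/7) - 42)² = ((8/7 + 3*(½ + 8 - ¼)/7) - 42)² = ((8/7 + (3/7)*(33/4)) - 42)² = ((8/7 + 99/28) - 42)² = (131/28 - 42)² = (-1045/28)² = 1092025/784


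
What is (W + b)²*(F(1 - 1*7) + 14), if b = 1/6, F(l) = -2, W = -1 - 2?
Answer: 289/3 ≈ 96.333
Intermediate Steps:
W = -3
b = ⅙ (b = 1*(⅙) = ⅙ ≈ 0.16667)
(W + b)²*(F(1 - 1*7) + 14) = (-3 + ⅙)²*(-2 + 14) = (-17/6)²*12 = (289/36)*12 = 289/3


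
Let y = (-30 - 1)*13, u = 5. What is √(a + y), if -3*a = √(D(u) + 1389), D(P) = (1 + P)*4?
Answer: √(-403 - √157) ≈ 20.385*I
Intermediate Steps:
y = -403 (y = -31*13 = -403)
D(P) = 4 + 4*P
a = -√157 (a = -√((4 + 4*5) + 1389)/3 = -√((4 + 20) + 1389)/3 = -√(24 + 1389)/3 = -√157 ≈ -12.530)
√(a + y) = √(-√157 - 403) = √(-403 - √157)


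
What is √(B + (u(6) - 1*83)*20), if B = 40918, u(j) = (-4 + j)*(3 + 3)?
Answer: √39498 ≈ 198.74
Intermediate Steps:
u(j) = -24 + 6*j (u(j) = (-4 + j)*6 = -24 + 6*j)
√(B + (u(6) - 1*83)*20) = √(40918 + ((-24 + 6*6) - 1*83)*20) = √(40918 + ((-24 + 36) - 83)*20) = √(40918 + (12 - 83)*20) = √(40918 - 71*20) = √(40918 - 1420) = √39498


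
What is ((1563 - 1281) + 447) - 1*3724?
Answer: -2995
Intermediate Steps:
((1563 - 1281) + 447) - 1*3724 = (282 + 447) - 3724 = 729 - 3724 = -2995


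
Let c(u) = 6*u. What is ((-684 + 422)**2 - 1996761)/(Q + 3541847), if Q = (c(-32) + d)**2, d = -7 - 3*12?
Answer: -1928117/3597072 ≈ -0.53602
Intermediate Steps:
d = -43 (d = -7 - 36 = -43)
Q = 55225 (Q = (6*(-32) - 43)**2 = (-192 - 43)**2 = (-235)**2 = 55225)
((-684 + 422)**2 - 1996761)/(Q + 3541847) = ((-684 + 422)**2 - 1996761)/(55225 + 3541847) = ((-262)**2 - 1996761)/3597072 = (68644 - 1996761)*(1/3597072) = -1928117*1/3597072 = -1928117/3597072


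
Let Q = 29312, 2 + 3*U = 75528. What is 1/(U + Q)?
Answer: 3/163462 ≈ 1.8353e-5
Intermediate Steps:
U = 75526/3 (U = -2/3 + (1/3)*75528 = -2/3 + 25176 = 75526/3 ≈ 25175.)
1/(U + Q) = 1/(75526/3 + 29312) = 1/(163462/3) = 3/163462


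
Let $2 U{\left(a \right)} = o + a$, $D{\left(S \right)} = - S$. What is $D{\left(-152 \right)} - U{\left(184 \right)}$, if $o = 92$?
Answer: $14$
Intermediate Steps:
$U{\left(a \right)} = 46 + \frac{a}{2}$ ($U{\left(a \right)} = \frac{92 + a}{2} = 46 + \frac{a}{2}$)
$D{\left(-152 \right)} - U{\left(184 \right)} = \left(-1\right) \left(-152\right) - \left(46 + \frac{1}{2} \cdot 184\right) = 152 - \left(46 + 92\right) = 152 - 138 = 14$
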